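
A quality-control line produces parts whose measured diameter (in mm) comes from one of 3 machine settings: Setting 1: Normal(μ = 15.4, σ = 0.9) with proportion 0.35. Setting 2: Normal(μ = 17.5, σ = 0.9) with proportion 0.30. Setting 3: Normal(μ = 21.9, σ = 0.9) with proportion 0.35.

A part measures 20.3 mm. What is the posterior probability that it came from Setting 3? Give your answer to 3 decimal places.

0.968

The responsibility of component k is w_k f_k(x) divided by Σ_j w_j f_j(x).
Normal densities:
  f_1 = 1.62179e-07
  f_2 = 0.00350668
  f_3 = 0.0912799
Prior × likelihood for each component:
  w_1·f_1 = 0.35 × 1.62179e-07 = 5.67626e-08
  w_2·f_2 = 0.30 × 0.00350668 = 0.00105201
  w_3·f_3 = 0.35 × 0.0912799 = 0.031948
Denominator: 5.67626e-08 + 0.00105201 + 0.031948 = 0.033
P(Setting 3 | x) = 0.031948 / 0.033 ≈ 0.968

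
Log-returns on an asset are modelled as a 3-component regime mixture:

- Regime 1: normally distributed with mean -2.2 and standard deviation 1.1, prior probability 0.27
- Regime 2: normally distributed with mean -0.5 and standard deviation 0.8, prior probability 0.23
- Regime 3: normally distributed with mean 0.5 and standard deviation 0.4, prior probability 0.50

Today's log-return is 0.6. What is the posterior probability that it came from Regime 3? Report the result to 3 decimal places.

0.909

By Bayes' theorem, P(k | x) = π_k f_k(x) / Σ_j π_j f_j(x).
Component likelihoods at x = 0.6:
  L_1 = 0.0142085
  L_2 = 0.193765
  L_3 = 0.96667
Unnormalised posteriors:
  π_1·L_1 = 0.27 × 0.0142085 = 0.00383628
  π_2·L_2 = 0.23 × 0.193765 = 0.044566
  π_3·L_3 = 0.50 × 0.96667 = 0.483335
Denominator: 0.00383628 + 0.044566 + 0.483335 = 0.531737
P(Regime 3 | the observation) = 0.483335 / 0.531737 ≈ 0.909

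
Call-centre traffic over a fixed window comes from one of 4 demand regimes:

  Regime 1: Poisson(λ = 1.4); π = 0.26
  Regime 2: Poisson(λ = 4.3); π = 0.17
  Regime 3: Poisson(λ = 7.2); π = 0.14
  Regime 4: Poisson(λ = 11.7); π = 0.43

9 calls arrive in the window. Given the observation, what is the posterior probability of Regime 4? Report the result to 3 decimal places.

Apply Bayes' rule: the posterior for each component is proportional to its prior times its likelihood at x.
Component likelihoods at x = 9 calls:
  f_1 = 1.40403e-05
  f_2 = 0.0187926
  f_3 = 0.106982
  f_4 = 0.0938997
Unnormalised posteriors:
  π_1·f_1 = 0.26 × 1.40403e-05 = 3.65048e-06
  π_2·f_2 = 0.17 × 0.0187926 = 0.00319474
  π_3·f_3 = 0.14 × 0.106982 = 0.0149774
  π_4·f_4 = 0.43 × 0.0938997 = 0.0403769
Marginal: 3.65048e-06 + 0.00319474 + 0.0149774 + 0.0403769 = 0.0585527
P(Regime 4 | data) = 0.0403769 / 0.0585527 ≈ 0.690

0.690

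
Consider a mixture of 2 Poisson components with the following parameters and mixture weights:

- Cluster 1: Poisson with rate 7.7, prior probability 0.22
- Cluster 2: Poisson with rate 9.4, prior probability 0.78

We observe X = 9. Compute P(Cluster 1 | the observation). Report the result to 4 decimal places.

By Bayes' theorem, P(k | x) = π_k f_k(x) / Σ_j π_j f_j(x).
Poisson probabilities:
  L_1 = e^(−7.7)·7.7^9/9! = 0.118737
  L_2 = e^(−9.4)·9.4^9/9! = 0.130623
Unnormalised posteriors:
  π_1·L_1 = 0.22 × 0.118737 = 0.0261221
  π_2·L_2 = 0.78 × 0.130623 = 0.101886
Evidence: 0.0261221 + 0.101886 = 0.128008
Responsibility of Cluster 1: 0.0261221 / 0.128008 ≈ 0.2041

0.2041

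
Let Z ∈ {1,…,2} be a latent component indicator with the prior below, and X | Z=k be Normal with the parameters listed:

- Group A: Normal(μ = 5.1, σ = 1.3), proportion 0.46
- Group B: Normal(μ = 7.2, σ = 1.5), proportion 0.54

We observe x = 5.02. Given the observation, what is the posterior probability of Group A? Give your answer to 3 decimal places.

By Bayes' theorem, P(k | x) = P(Z=k) f_k(x) / Σ_j P(Z=j) f_j(x).
Normal densities:
  p_A = 0.306298
  p_B = 0.092505
Unnormalised posteriors:
  P(Z=A)·p_A = 0.46 × 0.306298 = 0.140897
  P(Z=B)·p_B = 0.54 × 0.092505 = 0.0499527
Denominator: 0.140897 + 0.0499527 = 0.19085
Responsibility of Group A: 0.140897 / 0.19085 ≈ 0.738

0.738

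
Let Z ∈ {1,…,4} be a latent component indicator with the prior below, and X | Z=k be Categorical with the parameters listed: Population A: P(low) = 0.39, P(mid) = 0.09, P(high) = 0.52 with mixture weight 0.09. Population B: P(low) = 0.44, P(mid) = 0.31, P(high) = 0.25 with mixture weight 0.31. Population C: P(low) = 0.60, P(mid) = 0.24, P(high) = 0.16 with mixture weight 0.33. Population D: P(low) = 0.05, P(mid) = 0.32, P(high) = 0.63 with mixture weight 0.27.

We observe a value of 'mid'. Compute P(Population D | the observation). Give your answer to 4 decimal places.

Apply Bayes' rule: the posterior for each component is proportional to its prior times its likelihood at x.
Categorical probabilities:
  L_A = P(mid | comp) = 0.09
  L_B = P(mid | comp) = 0.31
  L_C = P(mid | comp) = 0.24
  L_D = P(mid | comp) = 0.32
Unnormalised posteriors:
  π_A·L_A = 0.09 × 0.09 = 0.0081
  π_B·L_B = 0.31 × 0.31 = 0.0961
  π_C·L_C = 0.33 × 0.24 = 0.0792
  π_D·L_D = 0.27 × 0.32 = 0.0864
Marginal: 0.0081 + 0.0961 + 0.0792 + 0.0864 = 0.2698
P(Population D | data) ≈ 0.3202

0.3202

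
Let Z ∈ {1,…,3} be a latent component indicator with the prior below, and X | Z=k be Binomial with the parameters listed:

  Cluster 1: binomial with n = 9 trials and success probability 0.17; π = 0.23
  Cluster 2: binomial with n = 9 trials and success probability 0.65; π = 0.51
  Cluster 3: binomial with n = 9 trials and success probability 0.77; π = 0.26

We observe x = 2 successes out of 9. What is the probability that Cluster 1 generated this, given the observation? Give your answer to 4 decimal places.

0.9261

Apply Bayes' rule: the posterior for each component is proportional to its prior times its likelihood at x.
Evaluate each component's likelihood at the observed value:
  L_1 = 0.282323
  L_2 = 0.00978601
  L_3 = 0.00072674
Weight by the priors:
  π_1·L_1 = 0.23 × 0.282323 = 0.0649344
  π_2·L_2 = 0.51 × 0.00978601 = 0.00499086
  π_3·L_3 = 0.26 × 0.00072674 = 0.000188952
Denominator: 0.0649344 + 0.00499086 + 0.000188952 = 0.0701142
P(Cluster 1 | x) = 0.0649344 / 0.0701142 ≈ 0.9261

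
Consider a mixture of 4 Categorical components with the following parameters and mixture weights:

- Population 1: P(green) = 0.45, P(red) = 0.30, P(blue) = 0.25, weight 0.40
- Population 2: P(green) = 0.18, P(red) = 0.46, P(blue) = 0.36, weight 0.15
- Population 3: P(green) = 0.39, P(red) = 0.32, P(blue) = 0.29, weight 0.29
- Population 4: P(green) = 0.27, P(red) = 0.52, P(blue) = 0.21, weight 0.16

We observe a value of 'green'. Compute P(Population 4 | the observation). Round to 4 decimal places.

Apply Bayes' rule: the posterior for each component is proportional to its prior times its likelihood at x.
Categorical probabilities:
  p_1 = 0.45
  p_2 = 0.18
  p_3 = 0.39
  p_4 = 0.27
Weight by the priors:
  w_1·p_1 = 0.40 × 0.45 = 0.18
  w_2·p_2 = 0.15 × 0.18 = 0.027
  w_3·p_3 = 0.29 × 0.39 = 0.1131
  w_4·p_4 = 0.16 × 0.27 = 0.0432
Marginal: 0.18 + 0.027 + 0.1131 + 0.0432 = 0.3633
So the posterior for Population 4 is 0.0432 / 0.3633 ≈ 0.1189.

0.1189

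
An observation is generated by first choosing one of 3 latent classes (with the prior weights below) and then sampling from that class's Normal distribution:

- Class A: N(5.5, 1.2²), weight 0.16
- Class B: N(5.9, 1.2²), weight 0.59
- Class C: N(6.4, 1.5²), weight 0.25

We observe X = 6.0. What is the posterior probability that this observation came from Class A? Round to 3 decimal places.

Posterior ∝ prior × likelihood, so P(k | x) ∝ π_k f_k(x); normalise over all components.
Evaluate each component's likelihood at the observed value:
  L_A = 0.30481
  L_B = 0.3313
  L_C = 0.256671
Unnormalised posteriors:
  π_A·L_A = 0.16 × 0.30481 = 0.0487696
  π_B·L_B = 0.59 × 0.3313 = 0.195467
  π_C·L_C = 0.25 × 0.256671 = 0.0641678
Evidence: 0.0487696 + 0.195467 + 0.0641678 = 0.308404
P(Class A | x) = 0.0487696 / 0.308404 ≈ 0.158

0.158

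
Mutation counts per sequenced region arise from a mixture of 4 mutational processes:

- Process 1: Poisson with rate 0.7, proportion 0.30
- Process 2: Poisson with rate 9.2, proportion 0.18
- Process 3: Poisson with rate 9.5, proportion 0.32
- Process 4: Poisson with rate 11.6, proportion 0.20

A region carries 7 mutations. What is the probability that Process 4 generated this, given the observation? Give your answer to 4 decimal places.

0.1616

Posterior ∝ prior × likelihood, so P(k | x) ∝ π_k f_k(x); normalise over all components.
Evaluate each component's likelihood at the observed value:
  p_1 = 8.11427e-06
  p_2 = 0.111834
  p_3 = 0.103714
  p_4 = 0.0513996
Weight by the priors:
  π_1·p_1 = 0.30 × 8.11427e-06 = 2.43428e-06
  π_2·p_2 = 0.18 × 0.111834 = 0.0201302
  π_3·p_3 = 0.32 × 0.103714 = 0.0331885
  π_4·p_4 = 0.20 × 0.0513996 = 0.0102799
Sum: 2.43428e-06 + 0.0201302 + 0.0331885 + 0.0102799 = 0.063601
So the posterior for Process 4 is 0.0102799 / 0.063601 ≈ 0.1616.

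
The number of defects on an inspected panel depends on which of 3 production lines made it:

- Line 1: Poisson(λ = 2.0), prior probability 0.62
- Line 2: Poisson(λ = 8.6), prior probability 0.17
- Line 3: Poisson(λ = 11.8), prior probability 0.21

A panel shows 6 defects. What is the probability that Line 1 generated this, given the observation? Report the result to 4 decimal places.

By Bayes' theorem, P(k | x) = π_k f_k(x) / Σ_j π_j f_j(x).
Poisson probabilities:
  p_1 = e^(−2.0)·2.0^6/6! = 0.0120298
  p_2 = e^(−8.6)·8.6^6/6! = 0.103449
  p_3 = e^(−11.8)·11.8^6/6! = 0.0281374
Unnormalised posteriors:
  π_1·p_1 = 0.62 × 0.0120298 = 0.00745848
  π_2·p_2 = 0.17 × 0.103449 = 0.0175863
  π_3·p_3 = 0.21 × 0.0281374 = 0.00590886
Marginal: 0.00745848 + 0.0175863 + 0.00590886 = 0.0309536
Responsibility of Line 1: 0.00745848 / 0.0309536 ≈ 0.2410

0.2410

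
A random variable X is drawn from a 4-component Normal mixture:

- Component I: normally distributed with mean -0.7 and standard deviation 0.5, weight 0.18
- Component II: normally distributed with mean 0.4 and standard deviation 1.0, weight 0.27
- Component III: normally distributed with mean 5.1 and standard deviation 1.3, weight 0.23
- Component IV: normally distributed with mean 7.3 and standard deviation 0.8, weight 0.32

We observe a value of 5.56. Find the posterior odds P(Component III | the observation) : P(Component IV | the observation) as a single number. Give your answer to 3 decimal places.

Posterior odds = (π_i f_i(x)) / (π_j f_j(x)); the normalising sum cancels.
Component likelihoods at x = 5.56:
  f_I = 7.31178e-35
  f_II = 6.5953e-07
  f_III = 0.288256
  f_IV = 0.0468358
Odds = (0.23/0.32) × (0.288256/0.0468358) = 0.71875 × 6.15461 ≈ 4.424

4.424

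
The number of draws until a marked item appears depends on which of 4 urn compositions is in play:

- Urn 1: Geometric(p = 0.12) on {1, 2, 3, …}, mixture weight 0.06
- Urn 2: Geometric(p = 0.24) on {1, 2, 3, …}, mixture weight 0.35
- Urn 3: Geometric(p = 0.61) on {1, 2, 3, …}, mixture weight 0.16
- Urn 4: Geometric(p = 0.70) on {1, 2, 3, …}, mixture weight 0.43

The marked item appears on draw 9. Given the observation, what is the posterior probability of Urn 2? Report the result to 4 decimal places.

By Bayes' theorem, P(k | x) = w_k f_k(x) / Σ_j w_j f_j(x).
Component likelihoods at x = 9:
  L_1 = 0.12·(1−0.12)^8 = 0.12·0.359635 = 0.0431561
  L_2 = 0.24·(1−0.24)^8 = 0.24·0.111303 = 0.0267128
  L_3 = 0.61·(1−0.61)^8 = 0.61·0.000535201 = 0.000326473
  L_4 = 0.70·(1−0.70)^8 = 0.70·6.561e-05 = 4.5927e-05
Unnormalised posteriors:
  w_1·L_1 = 0.06 × 0.0431561 = 0.00258937
  w_2·L_2 = 0.35 × 0.0267128 = 0.00934949
  w_3·L_3 = 0.16 × 0.000326473 = 5.22356e-05
  w_4·L_4 = 0.43 × 4.5927e-05 = 1.97486e-05
Normaliser: 0.00258937 + 0.00934949 + 5.22356e-05 + 1.97486e-05 = 0.0120108
So the posterior for Urn 2 is 0.00934949 / 0.0120108 ≈ 0.7784.

0.7784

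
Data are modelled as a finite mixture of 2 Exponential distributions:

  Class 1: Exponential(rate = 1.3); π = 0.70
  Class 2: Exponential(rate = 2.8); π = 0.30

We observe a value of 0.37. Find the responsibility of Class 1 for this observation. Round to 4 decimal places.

P(component k | x) = P(Z=k)·f_k(x) / marginal(x), where marginal(x) = Σ_j P(Z=j)·f_j(x).
Exponential densities:
  p_1 = 0.803614
  p_2 = 0.99364
Weight by the priors:
  P(Z=1)·p_1 = 0.70 × 0.803614 = 0.56253
  P(Z=2)·p_2 = 0.30 × 0.99364 = 0.298092
Normaliser: 0.56253 + 0.298092 = 0.860622
P(Class 1 | data) = 0.56253 / 0.860622 ≈ 0.6536

0.6536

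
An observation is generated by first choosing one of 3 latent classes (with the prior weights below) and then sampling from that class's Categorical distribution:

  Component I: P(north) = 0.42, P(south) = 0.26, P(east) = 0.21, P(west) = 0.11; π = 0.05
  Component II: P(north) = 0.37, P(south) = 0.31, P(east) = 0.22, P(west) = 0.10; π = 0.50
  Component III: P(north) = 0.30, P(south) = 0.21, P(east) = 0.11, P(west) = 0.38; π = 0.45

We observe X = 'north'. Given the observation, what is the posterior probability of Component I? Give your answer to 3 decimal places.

Posterior ∝ prior × likelihood, so P(k | x) ∝ w_k f_k(x); normalise over all components.
Evaluate each component's likelihood at the observed value:
  p_I = P(north | comp) = 0.42
  p_II = P(north | comp) = 0.37
  p_III = P(north | comp) = 0.30
Unnormalised posteriors:
  w_I·p_I = 0.05 × 0.42 = 0.021
  w_II·p_II = 0.50 × 0.37 = 0.185
  w_III·p_III = 0.45 × 0.3 = 0.135
Sum: 0.021 + 0.185 + 0.135 = 0.341
So the posterior for Component I is 0.021 / 0.341 ≈ 0.062.

0.062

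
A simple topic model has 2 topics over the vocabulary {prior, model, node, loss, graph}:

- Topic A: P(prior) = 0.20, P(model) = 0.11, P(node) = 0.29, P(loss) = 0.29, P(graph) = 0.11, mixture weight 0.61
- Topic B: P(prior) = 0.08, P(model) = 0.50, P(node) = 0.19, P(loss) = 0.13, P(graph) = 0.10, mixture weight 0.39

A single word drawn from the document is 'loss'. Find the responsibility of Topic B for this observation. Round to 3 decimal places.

P(component k | x) = π_k·f_k(x) / marginal(x), where marginal(x) = Σ_j π_j·f_j(x).
Component likelihoods at x = 'loss':
  p_A = P(loss | comp) = 0.29
  p_B = P(loss | comp) = 0.13
Multiply by the mixture weights:
  π_A·p_A = 0.61 × 0.29 = 0.1769
  π_B·p_B = 0.39 × 0.13 = 0.0507
Evidence: 0.1769 + 0.0507 = 0.2276
P(Topic B | data) = 0.0507 / 0.2276 ≈ 0.223

0.223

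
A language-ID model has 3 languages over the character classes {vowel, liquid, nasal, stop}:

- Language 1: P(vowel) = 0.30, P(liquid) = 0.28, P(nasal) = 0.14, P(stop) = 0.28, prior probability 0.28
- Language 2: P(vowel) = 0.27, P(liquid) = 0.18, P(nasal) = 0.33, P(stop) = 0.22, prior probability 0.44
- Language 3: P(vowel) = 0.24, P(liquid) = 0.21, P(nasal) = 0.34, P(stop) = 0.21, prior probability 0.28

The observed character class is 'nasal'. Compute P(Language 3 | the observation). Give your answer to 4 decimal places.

0.3405

Apply Bayes' rule: the posterior for each component is proportional to its prior times its likelihood at x.
Categorical probabilities:
  f_1 = 0.14
  f_2 = 0.33
  f_3 = 0.34
Unnormalised posteriors:
  π_1·f_1 = 0.28 × 0.14 = 0.0392
  π_2·f_2 = 0.44 × 0.33 = 0.1452
  π_3·f_3 = 0.28 × 0.34 = 0.0952
Sum: 0.0392 + 0.1452 + 0.0952 = 0.2796
P(Language 3 | the observation) = 0.0952 / 0.2796 ≈ 0.3405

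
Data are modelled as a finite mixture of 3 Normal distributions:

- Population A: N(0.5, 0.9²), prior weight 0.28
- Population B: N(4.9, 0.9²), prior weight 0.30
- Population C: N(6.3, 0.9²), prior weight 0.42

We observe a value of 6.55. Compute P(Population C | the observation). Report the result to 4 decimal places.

By Bayes' theorem, P(k | x) = P(Z=k) f_k(x) / Σ_j P(Z=j) f_j(x).
Evaluate each component's likelihood at the observed value:
  L_A = 6.82589e-11
  L_B = 0.082568
  L_C = 0.426493
Multiply by the mixture weights:
  P(Z=A)·L_A = 0.28 × 6.82589e-11 = 1.91125e-11
  P(Z=B)·L_B = 0.30 × 0.082568 = 0.0247704
  P(Z=C)·L_C = 0.42 × 0.426493 = 0.179127
Denominator: 1.91125e-11 + 0.0247704 + 0.179127 = 0.203898
Responsibility of Population C: 0.179127 / 0.203898 ≈ 0.8785

0.8785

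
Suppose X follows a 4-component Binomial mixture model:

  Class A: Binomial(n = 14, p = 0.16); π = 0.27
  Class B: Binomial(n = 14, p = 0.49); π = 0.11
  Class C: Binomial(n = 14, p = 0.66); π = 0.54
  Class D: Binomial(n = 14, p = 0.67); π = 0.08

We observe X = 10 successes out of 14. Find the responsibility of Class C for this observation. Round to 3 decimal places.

By Bayes' theorem, P(k | x) = w_k f_k(x) / Σ_j w_j f_j(x).
Binomial probabilities:
  p_A = 5.47963e-06
  p_B = 0.0540351
  p_C = 0.209792
  p_D = 0.21639
Unnormalised posteriors:
  w_A·p_A = 0.27 × 5.47963e-06 = 1.4795e-06
  w_B·p_B = 0.11 × 0.0540351 = 0.00594386
  w_C·p_C = 0.54 × 0.209792 = 0.113288
  w_D·p_D = 0.08 × 0.21639 = 0.0173112
Sum: 1.4795e-06 + 0.00594386 + 0.113288 + 0.0173112 = 0.136544
P(Class C | 10 successes out of 14) = 0.113288 / 0.136544 ≈ 0.830

0.830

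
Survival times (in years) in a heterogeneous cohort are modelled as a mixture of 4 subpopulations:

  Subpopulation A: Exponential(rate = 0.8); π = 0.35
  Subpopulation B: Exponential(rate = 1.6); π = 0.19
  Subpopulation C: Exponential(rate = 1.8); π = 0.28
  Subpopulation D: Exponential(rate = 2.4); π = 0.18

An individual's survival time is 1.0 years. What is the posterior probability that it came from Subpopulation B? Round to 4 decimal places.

The responsibility of component k is π_k f_k(x) divided by Σ_j π_j f_j(x).
Evaluate each component's likelihood at the observed value:
  L_A = 0.359463
  L_B = 0.323034
  L_C = 0.297538
  L_D = 0.217723
Unnormalised posteriors:
  π_A·L_A = 0.35 × 0.359463 = 0.125812
  π_B·L_B = 0.19 × 0.323034 = 0.0613765
  π_C·L_C = 0.28 × 0.297538 = 0.0833106
  π_D·L_D = 0.18 × 0.217723 = 0.0391902
Evidence: 0.125812 + 0.0613765 + 0.0833106 + 0.0391902 = 0.309689
P(Subpopulation B | data) ≈ 0.1982

0.1982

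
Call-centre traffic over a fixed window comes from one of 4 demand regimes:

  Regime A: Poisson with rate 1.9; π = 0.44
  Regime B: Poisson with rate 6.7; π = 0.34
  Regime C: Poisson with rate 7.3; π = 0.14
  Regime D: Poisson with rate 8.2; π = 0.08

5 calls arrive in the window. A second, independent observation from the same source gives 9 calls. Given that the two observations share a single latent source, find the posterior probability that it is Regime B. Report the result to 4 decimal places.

P(component k | x) = w_k·f_k(x) / marginal(x), where marginal(x) = Σ_j w_j·f_j(x).
Since both observations come from the same component, the likelihood for component k is f_k(x₁)·f_k(x₂).
  L_A = [e^(−1.9)·1.9^5/5! = 0.0308622] × [0.000133003] = 4.10475e-06
  L_B = [e^(−6.7)·6.7^5/5! = 0.13849] × [0.0922863] = 0.0127808
  L_C = [e^(−7.3)·7.3^5/5! = 0.116703] × [0.109596] = 0.0127902
  L_D = [e^(−8.2)·8.2^5/5! = 0.0848542] × [0.126866] = 0.0107652
Multiply by the mixture weights:
  w_A·L_A = 0.44 × 4.10475e-06 = 1.80609e-06
  w_B·L_B = 0.34 × 0.0127808 = 0.00434546
  w_C·L_C = 0.14 × 0.0127902 = 0.00179062
  w_D·L_D = 0.08 × 0.0107652 = 0.000861212
Marginal: 1.80609e-06 + 0.00434546 + 0.00179062 + 0.000861212 = 0.0069991
P(Regime B | x₁, x₂) = 0.00434546 / 0.0069991 ≈ 0.6209

0.6209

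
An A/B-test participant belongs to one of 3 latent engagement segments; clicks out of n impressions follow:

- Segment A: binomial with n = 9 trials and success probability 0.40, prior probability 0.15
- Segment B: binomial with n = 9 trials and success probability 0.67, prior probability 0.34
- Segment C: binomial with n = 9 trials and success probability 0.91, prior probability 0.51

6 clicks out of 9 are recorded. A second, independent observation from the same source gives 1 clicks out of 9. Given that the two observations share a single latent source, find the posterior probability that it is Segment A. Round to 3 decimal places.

Posterior ∝ prior × likelihood, so P(k | x) ∝ π_k f_k(x); normalise over all components.
Since both observations come from the same component, the likelihood for component k is f_k(x₁)·f_k(x₂).
  L_A = [C(9,6)·0.40^6·0.60^3 = 84·0.004096·0.216 = 0.0743178] × [0.0604662] = 0.00449371
  L_B = [C(9,6)·0.67^6·0.33^3 = 84·0.0904584·0.035937 = 0.273067] × [0.000848064] = 0.000231579
  L_C = [C(9,6)·0.91^6·0.09^3 = 84·0.567869·0.000729 = 0.034774] × [3.52553e-08] = 1.22597e-09
Weight by the priors:
  π_A·L_A = 0.15 × 0.00449371 = 0.000674057
  π_B·L_B = 0.34 × 0.000231579 = 7.87368e-05
  π_C·L_C = 0.51 × 1.22597e-09 = 6.25244e-10
Sum: 0.000674057 + 7.87368e-05 + 6.25244e-10 = 0.000752795
Responsibility of Segment A: 0.000674057 / 0.000752795 ≈ 0.895

0.895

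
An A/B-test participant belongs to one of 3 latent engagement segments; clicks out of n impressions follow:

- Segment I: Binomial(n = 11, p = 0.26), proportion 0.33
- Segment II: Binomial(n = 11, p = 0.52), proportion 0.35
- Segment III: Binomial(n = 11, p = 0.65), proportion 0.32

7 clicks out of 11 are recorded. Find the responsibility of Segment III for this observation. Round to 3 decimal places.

Posterior ∝ prior × likelihood, so P(k | x) ∝ π_k f_k(x); normalise over all components.
Evaluate each component's likelihood at the observed value:
  L_I = 0.00794793
  L_II = 0.180095
  L_III = 0.242761
Multiply by the mixture weights:
  π_I·L_I = 0.33 × 0.00794793 = 0.00262282
  π_II·L_II = 0.35 × 0.180095 = 0.0630333
  π_III·L_III = 0.32 × 0.242761 = 0.0776836
Marginal: 0.00262282 + 0.0630333 + 0.0776836 = 0.14334
Responsibility of Segment III: 0.0776836 / 0.14334 ≈ 0.542

0.542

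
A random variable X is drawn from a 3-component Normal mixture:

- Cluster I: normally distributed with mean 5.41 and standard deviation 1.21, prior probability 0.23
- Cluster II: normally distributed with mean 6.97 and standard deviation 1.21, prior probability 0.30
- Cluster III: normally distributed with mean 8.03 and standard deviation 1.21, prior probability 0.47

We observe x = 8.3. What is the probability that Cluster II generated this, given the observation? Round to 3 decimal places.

0.258

The responsibility of component k is P(Z=k) f_k(x) divided by Σ_j P(Z=j) f_j(x).
Evaluate each component's likelihood at the observed value:
  f_I = 0.0190277
  f_II = 0.180207
  f_III = 0.321597
Unnormalised posteriors:
  P(Z=I)·f_I = 0.23 × 0.0190277 = 0.00437638
  P(Z=II)·f_II = 0.30 × 0.180207 = 0.054062
  P(Z=III)·f_III = 0.47 × 0.321597 = 0.151151
Normaliser: 0.00437638 + 0.054062 + 0.151151 = 0.209589
So the posterior for Cluster II is 0.054062 / 0.209589 ≈ 0.258.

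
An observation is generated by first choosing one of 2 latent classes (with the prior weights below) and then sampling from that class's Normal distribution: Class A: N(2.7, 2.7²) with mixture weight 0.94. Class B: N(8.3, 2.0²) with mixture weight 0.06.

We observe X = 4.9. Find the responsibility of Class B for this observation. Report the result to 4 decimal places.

Apply Bayes' rule: the posterior for each component is proportional to its prior times its likelihood at x.
Component likelihoods at x = 4.9:
  f_A = 0.106017
  f_B = 0.0470245
Weight by the priors:
  P(Z=A)·f_A = 0.94 × 0.106017 = 0.0996564
  P(Z=B)·f_B = 0.06 × 0.0470245 = 0.00282147
Sum: 0.0996564 + 0.00282147 = 0.102478
P(Class B | 4.9) ≈ 0.0275

0.0275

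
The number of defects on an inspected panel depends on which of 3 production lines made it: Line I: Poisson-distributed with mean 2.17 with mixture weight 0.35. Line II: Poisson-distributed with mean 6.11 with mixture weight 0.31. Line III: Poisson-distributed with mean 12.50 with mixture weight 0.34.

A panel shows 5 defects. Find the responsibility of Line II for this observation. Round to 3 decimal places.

Posterior ∝ prior × likelihood, so P(k | x) ∝ π_k f_k(x); normalise over all components.
Component likelihoods at x = 5 defects:
  f_I = e^(−2.17)·2.17^5/5! = 0.0457824
  f_II = e^(−6.11)·6.11^5/5! = 0.157574
  f_III = e^(−12.50)·12.50^5/5! = 0.00947737
Prior × likelihood for each component:
  π_I·f_I = 0.35 × 0.0457824 = 0.0160238
  π_II·f_II = 0.31 × 0.157574 = 0.048848
  π_III·f_III = 0.34 × 0.00947737 = 0.00322231
Normaliser: 0.0160238 + 0.048848 + 0.00322231 = 0.0680942
So the posterior for Line II is 0.048848 / 0.0680942 ≈ 0.717.

0.717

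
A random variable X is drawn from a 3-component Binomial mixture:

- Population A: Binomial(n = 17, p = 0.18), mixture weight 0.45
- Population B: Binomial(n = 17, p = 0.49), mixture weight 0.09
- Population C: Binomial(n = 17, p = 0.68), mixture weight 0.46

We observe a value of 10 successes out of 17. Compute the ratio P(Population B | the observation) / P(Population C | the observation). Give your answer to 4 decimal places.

0.1929

Only the two components matter; the odds are (π_i f_i(x)) / (π_j f_j(x)).
Evaluate each component's likelihood at the observed value:
  p_A = 0.0001731
  p_B = 0.13926
  p_C = 0.141258
0.0125334 / 0.0649788 ≈ 0.1929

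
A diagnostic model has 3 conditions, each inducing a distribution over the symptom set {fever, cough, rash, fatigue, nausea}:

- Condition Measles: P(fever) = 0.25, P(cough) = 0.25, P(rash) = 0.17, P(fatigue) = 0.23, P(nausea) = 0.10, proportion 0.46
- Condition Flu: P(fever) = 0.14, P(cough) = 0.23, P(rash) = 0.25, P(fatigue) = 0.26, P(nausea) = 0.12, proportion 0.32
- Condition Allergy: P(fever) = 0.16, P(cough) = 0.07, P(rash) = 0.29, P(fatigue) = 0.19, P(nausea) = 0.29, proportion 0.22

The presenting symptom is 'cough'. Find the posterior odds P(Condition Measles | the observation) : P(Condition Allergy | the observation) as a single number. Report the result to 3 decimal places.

Since P(k|x) ∝ w_k f_k(x), the posterior odds are w_i f_i(x) / (w_j f_j(x)).
Component likelihoods at x = 'cough':
  p_Measles = 0.25
  p_Flu = 0.23
  p_Allergy = 0.07
0.115 / 0.0154 ≈ 7.468

7.468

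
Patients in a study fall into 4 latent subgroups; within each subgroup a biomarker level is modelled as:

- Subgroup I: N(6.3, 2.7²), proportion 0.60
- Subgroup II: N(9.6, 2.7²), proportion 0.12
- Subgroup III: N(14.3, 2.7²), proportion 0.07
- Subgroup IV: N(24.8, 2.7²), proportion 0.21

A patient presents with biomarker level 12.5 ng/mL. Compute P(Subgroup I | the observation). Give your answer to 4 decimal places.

Apply Bayes' rule: the posterior for each component is proportional to its prior times its likelihood at x.
Evaluate each component's likelihood at the observed value:
  f_I = (1/(2.7·√(2π)))·exp(−(12.5−6.3)²/(2·2.7²)) = 0.147756·exp(-2.63649) = 0.0105812
  f_II = (1/(2.7·√(2π)))·exp(−(12.5−9.6)²/(2·2.7²)) = 0.147756·exp(-0.57682) = 0.0829923
  f_III = (1/(2.7·√(2π)))·exp(−(12.5−14.3)²/(2·2.7²)) = 0.147756·exp(-0.22222) = 0.118314
  f_IV = (1/(2.7·√(2π)))·exp(−(12.5−24.8)²/(2·2.7²)) = 0.147756·exp(-10.37654) = 4.60332e-06
Weight by the priors:
  π_I·f_I = 0.60 × 0.0105812 = 0.00634871
  π_II·f_II = 0.12 × 0.0829923 = 0.00995907
  π_III·f_III = 0.07 × 0.118314 = 0.00828199
  π_IV·f_IV = 0.21 × 4.60332e-06 = 9.66696e-07
Marginal: 0.00634871 + 0.00995907 + 0.00828199 + 9.66696e-07 = 0.0245907
P(Subgroup I | 12.5 ng/mL) ≈ 0.2582

0.2582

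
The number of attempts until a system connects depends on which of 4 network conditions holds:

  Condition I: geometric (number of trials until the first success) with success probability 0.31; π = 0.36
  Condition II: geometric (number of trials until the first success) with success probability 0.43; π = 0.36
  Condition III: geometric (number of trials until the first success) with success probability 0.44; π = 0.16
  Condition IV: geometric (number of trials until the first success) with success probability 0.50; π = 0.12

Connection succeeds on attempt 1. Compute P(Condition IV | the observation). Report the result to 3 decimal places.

0.151

Posterior ∝ prior × likelihood, so P(k | x) ∝ π_k f_k(x); normalise over all components.
Geometric probabilities:
  L_I = 0.31·(1−0.31)^0 = 0.31·1 = 0.31
  L_II = 0.43·(1−0.43)^0 = 0.43·1 = 0.43
  L_III = 0.44·(1−0.44)^0 = 0.44·1 = 0.44
  L_IV = 0.50·(1−0.50)^0 = 0.50·1 = 0.5
Weight by the priors:
  π_I·L_I = 0.36 × 0.31 = 0.1116
  π_II·L_II = 0.36 × 0.43 = 0.1548
  π_III·L_III = 0.16 × 0.44 = 0.0704
  π_IV·L_IV = 0.12 × 0.5 = 0.06
Denominator: 0.1116 + 0.1548 + 0.0704 + 0.06 = 0.3968
Responsibility of Condition IV: 0.06 / 0.3968 ≈ 0.151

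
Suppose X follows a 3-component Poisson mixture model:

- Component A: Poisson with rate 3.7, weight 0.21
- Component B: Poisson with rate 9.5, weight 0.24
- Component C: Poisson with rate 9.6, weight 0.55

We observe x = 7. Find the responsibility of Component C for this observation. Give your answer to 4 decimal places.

By Bayes' theorem, P(k | x) = π_k f_k(x) / Σ_j π_j f_j(x).
Evaluate each component's likelihood at the observed value:
  L_A = e^(−3.7)·3.7^7/7! = 0.0465685
  L_B = e^(−9.5)·9.5^7/7! = 0.103714
  L_C = e^(−9.6)·9.6^7/7! = 0.100981
Multiply by the mixture weights:
  π_A·L_A = 0.21 × 0.0465685 = 0.00977938
  π_B·L_B = 0.24 × 0.103714 = 0.0248913
  π_C·L_C = 0.55 × 0.100981 = 0.0555397
Sum: 0.00977938 + 0.0248913 + 0.0555397 = 0.0902105
P(Component C | 7) ≈ 0.6157

0.6157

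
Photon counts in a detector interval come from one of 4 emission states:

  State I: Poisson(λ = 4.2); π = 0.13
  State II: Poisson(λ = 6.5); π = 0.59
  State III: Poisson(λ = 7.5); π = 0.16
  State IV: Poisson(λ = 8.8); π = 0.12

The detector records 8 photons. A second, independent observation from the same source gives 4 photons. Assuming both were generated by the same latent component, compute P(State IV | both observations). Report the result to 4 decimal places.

0.0554

The responsibility of component k is π_k f_k(x) divided by Σ_j π_j f_j(x).
Since both observations come from the same component, the likelihood for component k is f_k(x₁)·f_k(x₂).
  f_I = [e^(−4.2)·4.2^8/8! = 0.0360111] × [0.194424] = 0.00700142
  f_II = [e^(−6.5)·6.5^8/8! = 0.118815] × [0.111822] = 0.0132862
  f_III = [e^(−7.5)·7.5^8/8! = 0.137329] × [0.0729164] = 0.0100135
  f_IV = [e^(−8.8)·8.8^8/8! = 0.134446] × [0.0376641] = 0.00506381
Prior × likelihood for each component:
  π_I·f_I = 0.13 × 0.00700142 = 0.000910184
  π_II·f_II = 0.59 × 0.0132862 = 0.00783885
  π_III·f_III = 0.16 × 0.0100135 = 0.00160216
  π_IV·f_IV = 0.12 × 0.00506381 = 0.000607657
Evidence: 0.000910184 + 0.00783885 + 0.00160216 + 0.000607657 = 0.0109589
P(State IV | x₁, x₂) ≈ 0.0554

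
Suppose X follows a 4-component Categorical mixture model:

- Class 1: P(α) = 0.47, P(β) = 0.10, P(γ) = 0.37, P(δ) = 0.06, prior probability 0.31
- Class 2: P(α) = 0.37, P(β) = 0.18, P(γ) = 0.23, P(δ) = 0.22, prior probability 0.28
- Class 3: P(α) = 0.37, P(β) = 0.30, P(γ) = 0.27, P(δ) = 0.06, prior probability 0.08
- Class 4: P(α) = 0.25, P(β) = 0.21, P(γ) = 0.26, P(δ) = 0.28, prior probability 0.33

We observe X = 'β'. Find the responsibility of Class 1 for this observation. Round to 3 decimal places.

The responsibility of component k is w_k f_k(x) divided by Σ_j w_j f_j(x).
Categorical probabilities:
  L_1 = 0.1
  L_2 = 0.18
  L_3 = 0.3
  L_4 = 0.21
Prior × likelihood for each component:
  w_1·L_1 = 0.31 × 0.1 = 0.031
  w_2·L_2 = 0.28 × 0.18 = 0.0504
  w_3·L_3 = 0.08 × 0.3 = 0.024
  w_4·L_4 = 0.33 × 0.21 = 0.0693
Denominator: 0.031 + 0.0504 + 0.024 + 0.0693 = 0.1747
So the posterior for Class 1 is 0.031 / 0.1747 ≈ 0.177.

0.177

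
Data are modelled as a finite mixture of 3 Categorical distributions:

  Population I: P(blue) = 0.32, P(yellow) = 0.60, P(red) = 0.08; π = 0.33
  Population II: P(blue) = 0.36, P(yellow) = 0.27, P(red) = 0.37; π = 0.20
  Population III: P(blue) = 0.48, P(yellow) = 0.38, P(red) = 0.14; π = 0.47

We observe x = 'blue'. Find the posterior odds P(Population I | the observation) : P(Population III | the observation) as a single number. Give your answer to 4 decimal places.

The posterior odds equal the prior odds times the likelihood ratio: (π_i/π_j)·(f_i(x)/f_j(x)).
Evaluate each component's likelihood at the observed value:
  L_I = P(blue | comp) = 0.32
  L_II = P(blue | comp) = 0.36
  L_III = P(blue | comp) = 0.48
0.1056 / 0.2256 ≈ 0.4681

0.4681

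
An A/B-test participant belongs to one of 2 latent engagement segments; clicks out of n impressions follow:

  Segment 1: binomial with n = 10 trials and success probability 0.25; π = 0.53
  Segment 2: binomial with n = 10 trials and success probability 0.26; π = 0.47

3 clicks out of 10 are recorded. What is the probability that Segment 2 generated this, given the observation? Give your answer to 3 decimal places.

0.476

The responsibility of component k is w_k f_k(x) divided by Σ_j w_j f_j(x).
Component likelihoods at x = 3 clicks out of 10:
  L_1 = C(10,3)·0.25^3·0.75^7 = 120·0.015625·0.133484 = 0.250282
  L_2 = C(10,3)·0.26^3·0.74^7 = 120·0.017576·0.121513 = 0.256285
Multiply by the mixture weights:
  w_1·L_1 = 0.53 × 0.250282 = 0.13265
  w_2·L_2 = 0.47 × 0.256285 = 0.120454
Normaliser: 0.13265 + 0.120454 = 0.253104
P(Segment 2 | 3 clicks out of 10) = 0.120454 / 0.253104 ≈ 0.476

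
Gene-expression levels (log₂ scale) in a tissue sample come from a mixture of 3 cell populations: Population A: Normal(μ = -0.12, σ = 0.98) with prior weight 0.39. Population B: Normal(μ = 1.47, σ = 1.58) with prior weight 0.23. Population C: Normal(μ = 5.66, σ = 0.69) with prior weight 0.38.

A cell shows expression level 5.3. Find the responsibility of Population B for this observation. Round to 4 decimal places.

By Bayes' theorem, P(k | x) = P(Z=k) f_k(x) / Σ_j P(Z=j) f_j(x).
Normal densities:
  L_A = (1/(0.98·√(2π)))·exp(−(5.3−-0.12)²/(2·0.98²)) = 0.407084·exp(-15.29384) = 9.2823e-08
  L_B = (1/(1.58·√(2π)))·exp(−(5.3−1.47)²/(2·1.58²)) = 0.252495·exp(-2.93801) = 0.0133749
  L_C = (1/(0.69·√(2π)))·exp(−(5.3−5.66)²/(2·0.69²)) = 0.578177·exp(-0.13611) = 0.504604
Weight by the priors:
  P(Z=A)·L_A = 0.39 × 9.2823e-08 = 3.6201e-08
  P(Z=B)·L_B = 0.23 × 0.0133749 = 0.00307623
  P(Z=C)·L_C = 0.38 × 0.504604 = 0.19175
Marginal: 3.6201e-08 + 0.00307623 + 0.19175 = 0.194826
Responsibility of Population B: 0.00307623 / 0.194826 ≈ 0.0158

0.0158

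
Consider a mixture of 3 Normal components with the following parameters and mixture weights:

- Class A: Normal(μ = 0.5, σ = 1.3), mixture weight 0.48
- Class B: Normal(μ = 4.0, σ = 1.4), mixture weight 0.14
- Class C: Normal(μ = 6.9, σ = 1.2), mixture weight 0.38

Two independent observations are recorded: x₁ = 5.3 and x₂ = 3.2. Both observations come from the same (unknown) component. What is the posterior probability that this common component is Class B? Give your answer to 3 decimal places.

Posterior ∝ prior × likelihood, so P(k | x) ∝ π_k f_k(x); normalise over all components.
Since both observations come from the same component, the likelihood for component k is f_k(x₁)·f_k(x₂).
  L_A = [0.000336178] × [0.0355041] = 1.19357e-05
  L_B = [0.18516] × [0.242034] = 0.0448151
  L_C = [0.136675] × [0.0028663] = 0.000391752
Multiply by the mixture weights:
  π_A·L_A = 0.48 × 1.19357e-05 = 5.72913e-06
  π_B·L_B = 0.14 × 0.0448151 = 0.00627412
  π_C·L_C = 0.38 × 0.000391752 = 0.000148866
Marginal: 5.72913e-06 + 0.00627412 + 0.000148866 = 0.00642871
P(Class B | data) = 0.00627412 / 0.00642871 ≈ 0.976

0.976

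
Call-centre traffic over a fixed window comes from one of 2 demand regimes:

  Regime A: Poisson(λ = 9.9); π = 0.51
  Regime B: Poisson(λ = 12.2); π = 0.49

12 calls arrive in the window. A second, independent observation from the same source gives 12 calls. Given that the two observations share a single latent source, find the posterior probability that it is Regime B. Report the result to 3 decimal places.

0.592

P(component k | x) = w_k·f_k(x) / marginal(x), where marginal(x) = Σ_j w_j·f_j(x).
Since both observations come from the same component, the likelihood for component k is f_k(x₁)·f_k(x₂).
  p_A = [0.0928475] × [0.0928475] = 0.00862065
  p_B = [0.11418] × [0.11418] = 0.013037
Multiply by the mixture weights:
  w_A·p_A = 0.51 × 0.00862065 = 0.00439653
  w_B·p_B = 0.49 × 0.013037 = 0.00638812
Normaliser: 0.00439653 + 0.00638812 = 0.0107846
P(Regime B | x₁, x₂) = 0.00638812 / 0.0107846 ≈ 0.592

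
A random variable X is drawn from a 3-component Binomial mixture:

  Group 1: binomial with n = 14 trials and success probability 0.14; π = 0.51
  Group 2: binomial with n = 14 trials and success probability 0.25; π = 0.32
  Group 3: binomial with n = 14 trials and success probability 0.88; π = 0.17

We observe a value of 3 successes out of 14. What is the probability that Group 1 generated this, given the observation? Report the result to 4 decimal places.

0.5578

The responsibility of component k is π_k f_k(x) divided by Σ_j π_j f_j(x).
Binomial probabilities:
  f_1 = C(14,3)·0.14^3·0.86^11 = 364·0.002744·0.190319 = 0.190094
  f_2 = C(14,3)·0.25^3·0.75^11 = 364·0.015625·0.0422351 = 0.240212
  f_3 = C(14,3)·0.88^3·0.12^11 = 364·0.681472·7.43008e-11 = 1.84308e-08
Prior × likelihood for each component:
  π_1·f_1 = 0.51 × 0.190094 = 0.096948
  π_2·f_2 = 0.32 × 0.240212 = 0.0768679
  π_3·f_3 = 0.17 × 1.84308e-08 = 3.13323e-09
Normaliser: 0.096948 + 0.0768679 + 3.13323e-09 = 0.173816
P(Group 1 | 3 successes out of 14) = 0.096948 / 0.173816 ≈ 0.5578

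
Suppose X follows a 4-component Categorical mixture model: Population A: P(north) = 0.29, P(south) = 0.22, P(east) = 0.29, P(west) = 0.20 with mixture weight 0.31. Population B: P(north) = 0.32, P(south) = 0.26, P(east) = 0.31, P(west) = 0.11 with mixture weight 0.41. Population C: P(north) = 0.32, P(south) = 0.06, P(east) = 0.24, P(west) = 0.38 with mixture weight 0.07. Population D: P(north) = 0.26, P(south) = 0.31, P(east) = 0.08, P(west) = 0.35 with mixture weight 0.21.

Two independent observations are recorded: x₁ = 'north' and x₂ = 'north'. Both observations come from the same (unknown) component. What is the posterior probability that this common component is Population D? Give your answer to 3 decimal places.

By Bayes' theorem, P(k | x) = P(Z=k) f_k(x) / Σ_j P(Z=j) f_j(x).
Since both observations come from the same component, the likelihood for component k is f_k(x₁)·f_k(x₂).
  p_A = [P(north | comp) = 0.29] × [0.29] = 0.0841
  p_B = [P(north | comp) = 0.32] × [0.32] = 0.1024
  p_C = [P(north | comp) = 0.32] × [0.32] = 0.1024
  p_D = [P(north | comp) = 0.26] × [0.26] = 0.0676
Multiply by the mixture weights:
  P(Z=A)·p_A = 0.31 × 0.0841 = 0.026071
  P(Z=B)·p_B = 0.41 × 0.1024 = 0.041984
  P(Z=C)·p_C = 0.07 × 0.1024 = 0.007168
  P(Z=D)·p_D = 0.21 × 0.0676 = 0.014196
Evidence: 0.026071 + 0.041984 + 0.007168 + 0.014196 = 0.089419
So the posterior for Population D is 0.014196 / 0.089419 ≈ 0.159.

0.159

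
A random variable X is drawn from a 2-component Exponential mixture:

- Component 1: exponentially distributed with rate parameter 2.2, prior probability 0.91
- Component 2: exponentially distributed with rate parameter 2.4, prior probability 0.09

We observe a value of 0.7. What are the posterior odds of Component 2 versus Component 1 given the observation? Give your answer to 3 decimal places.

Posterior odds = (w_i f_i(x)) / (w_j f_j(x)); the normalising sum cancels.
Component likelihoods at x = 0.7:
  p_1 = 0.471638
  p_2 = 0.447298
Posterior odds = (w_2·p_2) / (w_1·p_1) = (0.09·0.447298) / (0.91·0.471638) = 0.0402568 / 0.429191 ≈ 0.094

0.094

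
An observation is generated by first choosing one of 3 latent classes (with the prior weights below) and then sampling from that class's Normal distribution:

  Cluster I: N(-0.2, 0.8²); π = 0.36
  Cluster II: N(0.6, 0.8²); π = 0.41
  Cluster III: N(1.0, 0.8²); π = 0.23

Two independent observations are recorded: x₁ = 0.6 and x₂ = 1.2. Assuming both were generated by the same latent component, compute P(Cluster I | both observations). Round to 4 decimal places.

By Bayes' theorem, P(k | x) = P(Z=k) f_k(x) / Σ_j P(Z=j) f_j(x).
Since both observations come from the same component, the likelihood for component k is f_k(x₁)·f_k(x₂).
  p_I = [(1/(0.8·√(2π)))·exp(−(0.6−-0.2)²/(2·0.8²)) = 0.498678·exp(-0.50000) = 0.302463] × [0.107847] = 0.0326197
  p_II = [(1/(0.8·√(2π)))·exp(−(0.6−0.6)²/(2·0.8²)) = 0.498678·exp(-0.00000) = 0.498678] × [0.376422] = 0.187713
  p_III = [(1/(0.8·√(2π)))·exp(−(0.6−1.0)²/(2·0.8²)) = 0.498678·exp(-0.12500) = 0.440082] × [0.483335] = 0.212707
Prior × likelihood for each component:
  P(Z=I)·p_I = 0.36 × 0.0326197 = 0.0117431
  P(Z=II)·p_II = 0.41 × 0.187713 = 0.0769624
  P(Z=III)·p_III = 0.23 × 0.212707 = 0.0489226
Evidence: 0.0117431 + 0.0769624 + 0.0489226 = 0.137628
So the posterior for Cluster I is 0.0117431 / 0.137628 ≈ 0.0853.

0.0853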